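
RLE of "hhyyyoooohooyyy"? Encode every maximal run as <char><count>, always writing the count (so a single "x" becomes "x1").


String: "hhyyyoooohooyyy"
Scanning for consecutive runs:
  'h' x 2
  'y' x 3
  'o' x 4
  'h' x 1
  'o' x 2
  'y' x 3
RLE = "h2y3o4h1o2y3"


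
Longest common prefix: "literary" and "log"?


Word 1: "literary"
Word 2: "log"
Comparing from start:
  Pos 0: 'l' == 'l'
  Pos 1: 'i' != 'o' (stop)
LCP = "l" (length 1)


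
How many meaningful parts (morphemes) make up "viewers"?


Word: "viewers"
Morphemes: view | -er | -s
Each morpheme carries meaning
= 3 morphemes


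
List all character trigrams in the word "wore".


Word: "wore" (length 4)
Number of trigrams = 4 - 3 + 1 = 2
  Position 0: "wor"
  Position 1: "ore"
Trigrams = "wor", "ore"


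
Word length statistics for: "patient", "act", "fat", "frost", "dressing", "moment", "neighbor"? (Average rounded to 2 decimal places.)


Lengths: "patient"=7, "act"=3, "fat"=3, "frost"=5, "dressing"=8, "moment"=6, "neighbor"=8
Sum = 40, Count = 7
Average = 40/7 = 5.71
= avg=5.71, min=3, max=8


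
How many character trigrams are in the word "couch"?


Word: "couch" (length 5)
Number of 3-grams = length - 3 + 1 = 5 - 3 + 1
= 3


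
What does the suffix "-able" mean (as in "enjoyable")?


Suffix: -able
As in: enjoyable -> enjoy + -able
Meaning = capable of


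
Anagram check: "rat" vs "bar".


Word 1: "rat" → sorted: art
Word 2: "bar" → sorted: abr
Same letters? art != abr
Anagram = No


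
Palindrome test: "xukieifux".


Word: "xukieifux"
Reversed: "xufieikux"
Forward == Backward? xukieifux != xufieikux
Palindrome = No


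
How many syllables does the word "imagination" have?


Word: "imagination"
Syllable breakdown: i-mag-i-na-tion
Counting: 5 parts
= 5 syllables


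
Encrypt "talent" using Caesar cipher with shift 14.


Word: "talent"
Shift: 14
Each letter → (letter + shift) mod 26:
  't' (19) + 14 = 7 → 'h'
  'a' (0) + 14 = 14 → 'o'
  'l' (11) + 14 = 25 → 'z'
  'e' (4) + 14 = 18 → 's'
  'n' (13) + 14 = 1 → 'b'
  't' (19) + 14 = 7 → 'h'
Result = "hozsbh"


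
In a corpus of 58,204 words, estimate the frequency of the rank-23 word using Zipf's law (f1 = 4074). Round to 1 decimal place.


Zipf's law: f(r) = f(1) / r
f(1) = 4074
f(23) = 4074 / 23
= 177.1 occurrences


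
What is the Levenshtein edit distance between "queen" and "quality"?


Word 1: "queen" (length 5)
Word 2: "quality" (length 7)
One optimal edit sequence (insert/delete/substitute each cost 1):
  1. keep 'q'
  2. keep 'u'
  3. insert 'a'  (+1)
  4. insert 'l'  (+1)
  5. substitute 'e' -> 'i'  (+1)
  6. substitute 'e' -> 't'  (+1)
  7. substitute 'n' -> 'y'  (+1)
Total edit operations: 5
Edit distance = 5


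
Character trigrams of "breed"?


Word: "breed" (length 5)
Number of trigrams = 5 - 3 + 1 = 3
  Position 0: "bre"
  Position 1: "ree"
  Position 2: "eed"
Trigrams = "bre", "ree", "eed"


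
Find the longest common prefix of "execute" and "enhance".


Word 1: "execute"
Word 2: "enhance"
Comparing from start:
  Pos 0: 'e' == 'e'
  Pos 1: 'x' != 'n' (stop)
LCP = "e" (length 1)


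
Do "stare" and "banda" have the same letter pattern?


Pattern of "stare": [0, 1, 2, 3, 4]
Pattern of "banda": [0, 1, 2, 3, 1]
Patterns do not match
Same pattern = No


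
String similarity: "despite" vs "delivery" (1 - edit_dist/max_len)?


Word 1: "despite" (length 7)
Word 2: "delivery" (length 8)
One optimal edit sequence:
  1. keep 'd'
  2. keep 'e'
  3. delete 's'  (+1)
  4. substitute 'p' -> 'l'  (+1)
  5. keep 'i'
  6. substitute 't' -> 'v'  (+1)
  7. keep 'e'
  8. insert 'r'  (+1)
  9. insert 'y'  (+1)
Edit distance = 5
Max length = max(7, 8) = 8
Similarity = 1 - 5/8
= 0.3750


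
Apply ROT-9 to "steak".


Word: "steak"
Shift: 9
Each letter → (letter + shift) mod 26:
  's' (18) + 9 = 1 → 'b'
  't' (19) + 9 = 2 → 'c'
  'e' (4) + 9 = 13 → 'n'
  'a' (0) + 9 = 9 → 'j'
  'k' (10) + 9 = 19 → 't'
Result = "bcnjt"


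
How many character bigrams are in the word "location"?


Word: "location" (length 8)
Number of 2-grams = length - 2 + 1 = 8 - 2 + 1
= 7


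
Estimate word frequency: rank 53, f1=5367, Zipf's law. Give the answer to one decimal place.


Zipf's law: f(r) = f(1) / r
f(1) = 5367
f(53) = 5367 / 53
= 101.3 occurrences


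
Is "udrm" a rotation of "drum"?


Word: "drum", Candidate: "udrm"
Method: check if candidate is substring of word+word
"drumdrum" contains "udrm"? No
Is rotation = No


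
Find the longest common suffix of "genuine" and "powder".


Word 1: "genuine"
Word 2: "powder"
Comparing from end:
  Pos -1: 'e' != 'r' (stop)
LCS = "" (length 0)


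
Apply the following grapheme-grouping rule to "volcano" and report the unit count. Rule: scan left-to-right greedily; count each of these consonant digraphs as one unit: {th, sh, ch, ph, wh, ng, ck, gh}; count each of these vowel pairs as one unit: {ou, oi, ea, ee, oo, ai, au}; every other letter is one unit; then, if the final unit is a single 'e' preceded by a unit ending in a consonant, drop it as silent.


Word: "volcano" (7 letters)
Left-to-right scan:
  (1) 'v' (letter)
  (2) 'o' (letter)
  (3) 'l' (letter)
  (4) 'c' (letter)
  (5) 'a' (letter)
  (6) 'n' (letter)
  (7) 'o' (letter)
Units from scan: 7
Sound units = 7 units


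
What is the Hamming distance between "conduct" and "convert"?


Comparing character by character (same length = 7):
  Pos 0: 'c' vs 'c' =
  Pos 1: 'o' vs 'o' =
  Pos 2: 'n' vs 'n' =
  Pos 3: 'd' vs 'v' !=
  Pos 4: 'u' vs 'e' !=
  Pos 5: 'c' vs 'r' !=
  Pos 6: 't' vs 't' =
Hamming distance = 3


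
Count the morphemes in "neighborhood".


Word: "neighborhood"
Morphemes: neighbor | -hood
Each morpheme carries meaning
= 2 morphemes


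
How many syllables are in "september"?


Word: "september"
Syllable breakdown: sep · tem · ber
Counting: 3 parts
= 3 syllables


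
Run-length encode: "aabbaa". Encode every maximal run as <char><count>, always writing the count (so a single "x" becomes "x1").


String: "aabbaa"
Scanning for consecutive runs:
  'a' x 2
  'b' x 2
  'a' x 2
RLE = "a2b2a2"


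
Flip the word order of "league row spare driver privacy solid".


Original: "league row spare driver privacy solid"
Words (1..n): league | row | spare | driver | privacy | solid
Reversed (n..1): solid | privacy | driver | spare | row | league
Result = "solid privacy driver spare row league"


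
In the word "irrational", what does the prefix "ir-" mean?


Prefix: ir-
Example: irrational = ir- + rational
Meaning = not


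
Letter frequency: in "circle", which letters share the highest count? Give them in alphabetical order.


Word: "circle"
Letter counts:
  'c': 2
  'e': 1
  'i': 1
  'l': 1
  'r': 1
Maximum count = 2
Most frequent = 'c' (2 times each)


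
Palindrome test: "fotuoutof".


Word: "fotuoutof"
Reversed: "fotuoutof"
Forward == Backward? fotuoutof == fotuoutof
Palindrome = Yes


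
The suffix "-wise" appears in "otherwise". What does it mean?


Suffix: -wise
Example: otherwise = other + -wise
Meaning = in the manner of


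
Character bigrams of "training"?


Word: "training" (length 8)
Number of bigrams = 8 - 2 + 1 = 7
  Position 0: "tr"
  Position 1: "ra"
  Position 2: "ai"
  Position 3: "in"
  Position 4: "ni"
  Position 5: "in"
  Position 6: "ng"
Bigrams = "tr", "ra", "ai", "in", "ni", "in", "ng"


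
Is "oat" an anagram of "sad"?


Word 1: "sad" → sorted: ads
Word 2: "oat" → sorted: aot
Same letters? ads != aot
Anagram = No


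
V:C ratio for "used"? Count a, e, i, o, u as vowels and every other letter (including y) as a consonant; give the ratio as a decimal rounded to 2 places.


Word: "used"
Vowels (a,e,i,o,u): 2
Consonants: 2
Ratio = 2/2
= 1.00


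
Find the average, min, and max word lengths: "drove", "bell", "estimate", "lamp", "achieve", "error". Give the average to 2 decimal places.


Lengths: "drove"=5, "bell"=4, "estimate"=8, "lamp"=4, "achieve"=7, "error"=5
Sum = 33, Count = 6
Average = 33/6 = 5.50
= avg=5.50, min=4, max=8


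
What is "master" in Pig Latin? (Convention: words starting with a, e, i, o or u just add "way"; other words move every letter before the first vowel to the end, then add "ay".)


Word: "master"
Starts with consonant(s) → move to end, add 'ay'
Consonant cluster: "m"
Pig Latin = "astermay"


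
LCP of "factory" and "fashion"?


Word 1: "factory"
Word 2: "fashion"
Comparing from start:
  Pos 0: 'f' == 'f'
  Pos 1: 'a' == 'a'
  Pos 2: 'c' != 's' (stop)
LCP = "fa" (length 2)


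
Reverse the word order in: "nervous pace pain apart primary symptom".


Original: "nervous pace pain apart primary symptom"
Words (1..n): nervous | pace | pain | apart | primary | symptom
Reversed (n..1): symptom | primary | apart | pain | pace | nervous
Result = "symptom primary apart pain pace nervous"


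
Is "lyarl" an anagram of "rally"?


Word 1: "rally" → sorted: allry
Word 2: "lyarl" → sorted: allry
Same letters? allry == allry
Anagram = Yes


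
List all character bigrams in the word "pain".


Word: "pain" (length 4)
Number of bigrams = 4 - 2 + 1 = 3
  Position 0: "pa"
  Position 1: "ai"
  Position 2: "in"
Bigrams = "pa", "ai", "in"


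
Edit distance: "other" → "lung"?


Word 1: "other" (length 5)
Word 2: "lung" (length 4)
One optimal edit sequence (insert/delete/substitute each cost 1):
  1. delete 'o'  (+1)
  2. substitute 't' -> 'l'  (+1)
  3. substitute 'h' -> 'u'  (+1)
  4. substitute 'e' -> 'n'  (+1)
  5. substitute 'r' -> 'g'  (+1)
Total edit operations: 5
Edit distance = 5


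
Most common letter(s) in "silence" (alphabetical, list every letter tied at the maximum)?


Word: "silence"
Letter counts:
  'c': 1
  'e': 2
  'i': 1
  'l': 1
  'n': 1
  's': 1
Maximum count = 2
Most frequent = 'e' (2 times each)


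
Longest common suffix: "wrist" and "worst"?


Word 1: "wrist"
Word 2: "worst"
Comparing from end:
  Pos -1: 't' == 't'
  Pos -2: 's' == 's'
  Pos -3: 'i' != 'r' (stop)
LCS = "st" (length 2)


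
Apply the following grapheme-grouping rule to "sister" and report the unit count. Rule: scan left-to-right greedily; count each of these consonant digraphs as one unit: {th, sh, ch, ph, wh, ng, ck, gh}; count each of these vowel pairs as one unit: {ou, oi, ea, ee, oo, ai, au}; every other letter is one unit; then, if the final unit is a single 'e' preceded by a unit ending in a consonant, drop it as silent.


Word: "sister" (6 letters)
Left-to-right scan:
  1. 's' (letter)
  2. 'i' (letter)
  3. 's' (letter)
  4. 't' (letter)
  5. 'e' (letter)
  6. 'r' (letter)
Units from scan: 6
Sound units = 6 units


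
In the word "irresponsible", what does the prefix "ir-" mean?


Prefix: ir-
As in: irresponsible -> ir- + responsible
Meaning = not


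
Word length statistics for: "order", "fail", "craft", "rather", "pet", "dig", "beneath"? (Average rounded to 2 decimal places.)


Lengths: "order"=5, "fail"=4, "craft"=5, "rather"=6, "pet"=3, "dig"=3, "beneath"=7
Sum = 33, Count = 7
Average = 33/7 = 4.71
= avg=4.71, min=3, max=7


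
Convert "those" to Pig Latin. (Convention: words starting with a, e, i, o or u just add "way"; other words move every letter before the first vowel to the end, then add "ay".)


Word: "those"
Starts with consonant(s) → move to end, add 'ay'
Consonant cluster: "th"
Pig Latin = "osethay"


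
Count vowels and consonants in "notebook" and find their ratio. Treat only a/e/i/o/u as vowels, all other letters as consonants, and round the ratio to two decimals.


Word: "notebook"
Vowels (a,e,i,o,u): 4
Consonants: 4
Ratio = 4/4
= 1.00


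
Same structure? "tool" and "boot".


Pattern of "tool": [0, 1, 1, 2]
Pattern of "boot": [0, 1, 1, 2]
Patterns match
Same pattern = Yes


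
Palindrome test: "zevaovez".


Word: "zevaovez"
Reversed: "zevoavez"
Forward == Backward? zevaovez != zevoavez
Palindrome = No


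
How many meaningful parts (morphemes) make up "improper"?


Word: "improper"
Morphemes: im- + proper
Each morpheme carries meaning
= 2 morphemes


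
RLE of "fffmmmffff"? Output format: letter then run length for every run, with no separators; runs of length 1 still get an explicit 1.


String: "fffmmmffff"
Scanning for consecutive runs:
  'f' x 3
  'm' x 3
  'f' x 4
RLE = "f3m3f4"


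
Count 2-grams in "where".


Word: "where" (length 5)
Number of 2-grams = length - 2 + 1 = 5 - 2 + 1
= 4


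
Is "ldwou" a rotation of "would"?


Word: "would", Candidate: "ldwou"
Method: check if candidate is substring of word+word
"wouldwould" contains "ldwou"? Yes
Is rotation = Yes


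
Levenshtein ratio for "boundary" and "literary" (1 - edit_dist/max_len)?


Word 1: "boundary" (length 8)
Word 2: "literary" (length 8)
One optimal edit sequence:
  1. substitute 'b' -> 'l'  (+1)
  2. substitute 'o' -> 'i'  (+1)
  3. substitute 'u' -> 't'  (+1)
  4. substitute 'n' -> 'e'  (+1)
  5. substitute 'd' -> 'r'  (+1)
  6. keep 'a'
  7. keep 'r'
  8. keep 'y'
Edit distance = 5
Max length = max(8, 8) = 8
Similarity = 1 - 5/8
= 0.3750


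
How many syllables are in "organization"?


Word: "organization"
Syllable breakdown: or-gan-i-za-tion
Counting: 5 parts
= 5 syllables


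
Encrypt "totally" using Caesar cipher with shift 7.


Word: "totally"
Shift: 7
Each letter → (letter + shift) mod 26:
  't' (19) + 7 = 0 → 'a'
  'o' (14) + 7 = 21 → 'v'
  't' (19) + 7 = 0 → 'a'
  'a' (0) + 7 = 7 → 'h'
  'l' (11) + 7 = 18 → 's'
  'l' (11) + 7 = 18 → 's'
  'y' (24) + 7 = 5 → 'f'
Result = "avahssf"


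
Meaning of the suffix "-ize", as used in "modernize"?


Suffix: -ize
Example: modernize (modern + -ize)
Meaning = to make


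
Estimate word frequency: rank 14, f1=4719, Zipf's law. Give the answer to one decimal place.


Zipf's law: f(r) = f(1) / r
f(1) = 4719
f(14) = 4719 / 14
= 337.1 occurrences


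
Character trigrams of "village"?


Word: "village" (length 7)
Number of trigrams = 7 - 3 + 1 = 5
  Position 0: "vil"
  Position 1: "ill"
  Position 2: "lla"
  Position 3: "lag"
  Position 4: "age"
Trigrams = "vil", "ill", "lla", "lag", "age"


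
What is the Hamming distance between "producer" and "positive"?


Comparing character by character (same length = 8):
  Pos 0: 'p' vs 'p' =
  Pos 1: 'r' vs 'o' !=
  Pos 2: 'o' vs 's' !=
  Pos 3: 'd' vs 'i' !=
  Pos 4: 'u' vs 't' !=
  Pos 5: 'c' vs 'i' !=
  Pos 6: 'e' vs 'v' !=
  Pos 7: 'r' vs 'e' !=
Hamming distance = 7


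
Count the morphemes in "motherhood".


Word: "motherhood"
Morphemes: mother | -hood
Each morpheme carries meaning
= 2 morphemes


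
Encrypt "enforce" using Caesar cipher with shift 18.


Word: "enforce"
Shift: 18
Each letter → (letter + shift) mod 26:
  'e' (4) + 18 = 22 → 'w'
  'n' (13) + 18 = 5 → 'f'
  'f' (5) + 18 = 23 → 'x'
  'o' (14) + 18 = 6 → 'g'
  'r' (17) + 18 = 9 → 'j'
  'c' (2) + 18 = 20 → 'u'
  'e' (4) + 18 = 22 → 'w'
Result = "wfxgjuw"


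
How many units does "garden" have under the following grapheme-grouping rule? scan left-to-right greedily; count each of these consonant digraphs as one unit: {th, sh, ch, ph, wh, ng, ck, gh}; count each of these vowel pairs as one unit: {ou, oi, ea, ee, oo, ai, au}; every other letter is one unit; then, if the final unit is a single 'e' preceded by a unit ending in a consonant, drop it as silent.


Word: "garden" (6 letters)
Left-to-right scan:
  [1] 'g' (letter)
  [2] 'a' (letter)
  [3] 'r' (letter)
  [4] 'd' (letter)
  [5] 'e' (letter)
  [6] 'n' (letter)
Units from scan: 6
Sound units = 6 units


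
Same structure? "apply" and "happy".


Pattern of "apply": [0, 1, 1, 2, 3]
Pattern of "happy": [0, 1, 2, 2, 3]
Patterns do not match
Same pattern = No


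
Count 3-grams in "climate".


Word: "climate" (length 7)
Number of 3-grams = length - 3 + 1 = 7 - 3 + 1
= 5


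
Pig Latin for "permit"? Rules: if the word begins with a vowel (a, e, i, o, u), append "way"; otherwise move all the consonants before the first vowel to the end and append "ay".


Word: "permit"
Starts with consonant(s) → move to end, add 'ay'
Consonant cluster: "p"
Pig Latin = "ermitpay"


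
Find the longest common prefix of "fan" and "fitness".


Word 1: "fan"
Word 2: "fitness"
Comparing from start:
  Pos 0: 'f' == 'f'
  Pos 1: 'a' != 'i' (stop)
LCP = "f" (length 1)


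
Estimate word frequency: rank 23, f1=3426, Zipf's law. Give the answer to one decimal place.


Zipf's law: f(r) = f(1) / r
f(1) = 3426
f(23) = 3426 / 23
= 149.0 occurrences


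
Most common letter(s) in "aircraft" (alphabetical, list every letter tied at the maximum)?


Word: "aircraft"
Letter counts:
  'a': 2
  'c': 1
  'f': 1
  'i': 1
  'r': 2
  't': 1
Maximum count = 2
Most frequent = 'a', 'r' (2 times each)


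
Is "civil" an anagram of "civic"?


Word 1: "civic" → sorted: cciiv
Word 2: "civil" → sorted: ciilv
Same letters? cciiv != ciilv
Anagram = No


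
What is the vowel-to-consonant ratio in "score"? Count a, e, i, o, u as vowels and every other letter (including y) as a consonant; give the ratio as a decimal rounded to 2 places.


Word: "score"
Vowels (a,e,i,o,u): 2
Consonants: 3
Ratio = 2/3
= 0.67


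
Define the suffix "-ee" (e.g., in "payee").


Suffix: -ee
Example: payee = pay + -ee
Meaning = one who receives


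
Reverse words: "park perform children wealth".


Original: "park perform children wealth"
Words (1..n): park | perform | children | wealth
Reversed (n..1): wealth | children | perform | park
Result = "wealth children perform park"


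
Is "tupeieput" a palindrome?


Word: "tupeieput"
Reversed: "tupeieput"
Forward == Backward? tupeieput == tupeieput
Palindrome = Yes


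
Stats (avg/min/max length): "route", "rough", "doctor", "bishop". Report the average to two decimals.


Lengths: "route"=5, "rough"=5, "doctor"=6, "bishop"=6
Sum = 22, Count = 4
Average = 22/4 = 5.50
= avg=5.50, min=5, max=6


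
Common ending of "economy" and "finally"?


Word 1: "economy"
Word 2: "finally"
Comparing from end:
  Pos -1: 'y' == 'y'
  Pos -2: 'm' != 'l' (stop)
LCS = "y" (length 1)


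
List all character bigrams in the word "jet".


Word: "jet" (length 3)
Number of bigrams = 3 - 2 + 1 = 2
  Position 0: "je"
  Position 1: "et"
Bigrams = "je", "et"


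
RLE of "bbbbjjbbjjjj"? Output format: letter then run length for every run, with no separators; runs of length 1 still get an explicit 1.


String: "bbbbjjbbjjjj"
Scanning for consecutive runs:
  'b' x 4
  'j' x 2
  'b' x 2
  'j' x 4
RLE = "b4j2b2j4"


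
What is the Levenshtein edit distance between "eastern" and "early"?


Word 1: "eastern" (length 7)
Word 2: "early" (length 5)
One optimal edit sequence (insert/delete/substitute each cost 1):
  1. keep 'e'
  2. keep 'a'
  3. delete 's'  (+1)
  4. delete 't'  (+1)
  5. substitute 'e' -> 'r'  (+1)
  6. substitute 'r' -> 'l'  (+1)
  7. substitute 'n' -> 'y'  (+1)
Total edit operations: 5
Edit distance = 5


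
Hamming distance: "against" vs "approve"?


Comparing character by character (same length = 7):
  Pos 0: 'a' vs 'a' =
  Pos 1: 'g' vs 'p' !=
  Pos 2: 'a' vs 'p' !=
  Pos 3: 'i' vs 'r' !=
  Pos 4: 'n' vs 'o' !=
  Pos 5: 's' vs 'v' !=
  Pos 6: 't' vs 'e' !=
Hamming distance = 6


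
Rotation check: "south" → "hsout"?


Word: "south", Candidate: "hsout"
Method: check if candidate is substring of word+word
"southsouth" contains "hsout"? Yes
Is rotation = Yes


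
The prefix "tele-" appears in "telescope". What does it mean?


Prefix: tele-
Example: telescope = tele- + scope
Meaning = distant


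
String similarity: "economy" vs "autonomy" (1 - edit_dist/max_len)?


Word 1: "economy" (length 7)
Word 2: "autonomy" (length 8)
One optimal edit sequence:
  1. insert 'a'  (+1)
  2. substitute 'e' -> 'u'  (+1)
  3. substitute 'c' -> 't'  (+1)
  4. keep 'o'
  5. keep 'n'
  6. keep 'o'
  7. keep 'm'
  8. keep 'y'
Edit distance = 3
Max length = max(7, 8) = 8
Similarity = 1 - 3/8
= 0.6250


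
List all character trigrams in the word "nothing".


Word: "nothing" (length 7)
Number of trigrams = 7 - 3 + 1 = 5
  Position 0: "not"
  Position 1: "oth"
  Position 2: "thi"
  Position 3: "hin"
  Position 4: "ing"
Trigrams = "not", "oth", "thi", "hin", "ing"


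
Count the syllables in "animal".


Word: "animal"
Syllable breakdown: an | i | mal
Counting: 3 parts
= 3 syllables


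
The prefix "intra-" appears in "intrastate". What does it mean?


Prefix: intra-
As in: intrastate -> intra- + state
Meaning = within


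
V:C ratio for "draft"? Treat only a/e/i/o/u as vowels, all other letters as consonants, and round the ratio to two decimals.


Word: "draft"
Vowels (a,e,i,o,u): 1
Consonants: 4
Ratio = 1/4
= 0.25


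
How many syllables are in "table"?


Word: "table"
Syllable breakdown: ta-ble
Counting: 2 parts
= 2 syllables


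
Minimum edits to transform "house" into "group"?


Word 1: "house" (length 5)
Word 2: "group" (length 5)
One optimal edit sequence (insert/delete/substitute each cost 1):
  1. insert 'g'  (+1)
  2. substitute 'h' -> 'r'  (+1)
  3. keep 'o'
  4. keep 'u'
  5. delete 's'  (+1)
  6. substitute 'e' -> 'p'  (+1)
Total edit operations: 4
Edit distance = 4


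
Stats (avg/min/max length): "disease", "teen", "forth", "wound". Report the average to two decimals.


Lengths: "disease"=7, "teen"=4, "forth"=5, "wound"=5
Sum = 21, Count = 4
Average = 21/4 = 5.25
= avg=5.25, min=4, max=7


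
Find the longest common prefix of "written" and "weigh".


Word 1: "written"
Word 2: "weigh"
Comparing from start:
  Pos 0: 'w' == 'w'
  Pos 1: 'r' != 'e' (stop)
LCP = "w" (length 1)


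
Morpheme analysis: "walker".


Word: "walker"
Morphemes: walk / -er
Each morpheme carries meaning
= 2 morphemes


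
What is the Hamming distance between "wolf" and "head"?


Comparing character by character (same length = 4):
  Pos 0: 'w' vs 'h' !=
  Pos 1: 'o' vs 'e' !=
  Pos 2: 'l' vs 'a' !=
  Pos 3: 'f' vs 'd' !=
Hamming distance = 4


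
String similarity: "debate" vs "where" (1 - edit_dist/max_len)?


Word 1: "debate" (length 6)
Word 2: "where" (length 5)
One optimal edit sequence:
  1. delete 'd'  (+1)
  2. substitute 'e' -> 'w'  (+1)
  3. substitute 'b' -> 'h'  (+1)
  4. substitute 'a' -> 'e'  (+1)
  5. substitute 't' -> 'r'  (+1)
  6. keep 'e'
Edit distance = 5
Max length = max(6, 5) = 6
Similarity = 1 - 5/6
= 0.1667


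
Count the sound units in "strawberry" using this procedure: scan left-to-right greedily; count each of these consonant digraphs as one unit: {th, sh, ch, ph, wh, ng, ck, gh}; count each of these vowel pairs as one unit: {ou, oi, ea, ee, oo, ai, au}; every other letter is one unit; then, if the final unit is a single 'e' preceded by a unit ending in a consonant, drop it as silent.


Word: "strawberry" (10 letters)
Left-to-right scan:
  1. 's' (letter)
  2. 't' (letter)
  3. 'r' (letter)
  4. 'a' (letter)
  5. 'w' (letter)
  6. 'b' (letter)
  7. 'e' (letter)
  8. 'r' (letter)
  9. 'r' (letter)
  10. 'y' (letter)
Units from scan: 10
Sound units = 10 units


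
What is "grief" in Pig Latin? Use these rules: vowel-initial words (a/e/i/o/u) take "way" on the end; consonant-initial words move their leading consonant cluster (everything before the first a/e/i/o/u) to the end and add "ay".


Word: "grief"
Starts with consonant(s) → move to end, add 'ay'
Consonant cluster: "gr"
Pig Latin = "iefgray"


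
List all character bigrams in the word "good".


Word: "good" (length 4)
Number of bigrams = 4 - 2 + 1 = 3
  Position 0: "go"
  Position 1: "oo"
  Position 2: "od"
Bigrams = "go", "oo", "od"


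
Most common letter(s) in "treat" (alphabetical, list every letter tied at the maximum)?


Word: "treat"
Letter counts:
  'a': 1
  'e': 1
  'r': 1
  't': 2
Maximum count = 2
Most frequent = 't' (2 times each)


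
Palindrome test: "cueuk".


Word: "cueuk"
Reversed: "kueuc"
Forward == Backward? cueuk != kueuc
Palindrome = No


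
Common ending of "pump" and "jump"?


Word 1: "pump"
Word 2: "jump"
Comparing from end:
  Pos -1: 'p' == 'p'
  Pos -2: 'm' == 'm'
  Pos -3: 'u' == 'u'
  Pos -4: 'p' != 'j' (stop)
LCS = "ump" (length 3)


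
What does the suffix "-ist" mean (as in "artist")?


Suffix: -ist
Example: artist (art + -ist)
Meaning = one who practices


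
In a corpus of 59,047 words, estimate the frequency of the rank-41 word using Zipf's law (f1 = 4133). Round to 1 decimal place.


Zipf's law: f(r) = f(1) / r
f(1) = 4133
f(41) = 4133 / 41
= 100.8 occurrences


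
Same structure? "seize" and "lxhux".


Pattern of "seize": [0, 1, 2, 3, 1]
Pattern of "lxhux": [0, 1, 2, 3, 1]
Patterns match
Same pattern = Yes


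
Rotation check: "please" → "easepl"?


Word: "please", Candidate: "easepl"
Method: check if candidate is substring of word+word
"pleaseplease" contains "easepl"? Yes
Is rotation = Yes


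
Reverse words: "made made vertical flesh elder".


Original: "made made vertical flesh elder"
Words (1..n): made | made | vertical | flesh | elder
Reversed (n..1): elder | flesh | vertical | made | made
Result = "elder flesh vertical made made"


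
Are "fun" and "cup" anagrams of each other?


Word 1: "fun" → sorted: fnu
Word 2: "cup" → sorted: cpu
Same letters? fnu != cpu
Anagram = No


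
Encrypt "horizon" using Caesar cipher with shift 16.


Word: "horizon"
Shift: 16
Each letter → (letter + shift) mod 26:
  'h' (7) + 16 = 23 → 'x'
  'o' (14) + 16 = 4 → 'e'
  'r' (17) + 16 = 7 → 'h'
  'i' (8) + 16 = 24 → 'y'
  'z' (25) + 16 = 15 → 'p'
  'o' (14) + 16 = 4 → 'e'
  'n' (13) + 16 = 3 → 'd'
Result = "xehyped"


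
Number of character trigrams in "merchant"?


Word: "merchant" (length 8)
Number of 3-grams = length - 3 + 1 = 8 - 3 + 1
= 6


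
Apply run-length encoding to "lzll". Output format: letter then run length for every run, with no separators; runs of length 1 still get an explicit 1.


String: "lzll"
Scanning for consecutive runs:
  'l' x 1
  'z' x 1
  'l' x 2
RLE = "l1z1l2"


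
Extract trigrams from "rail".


Word: "rail" (length 4)
Number of trigrams = 4 - 3 + 1 = 2
  Position 0: "rai"
  Position 1: "ail"
Trigrams = "rai", "ail"


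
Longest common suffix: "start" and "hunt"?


Word 1: "start"
Word 2: "hunt"
Comparing from end:
  Pos -1: 't' == 't'
  Pos -2: 'r' != 'n' (stop)
LCS = "t" (length 1)


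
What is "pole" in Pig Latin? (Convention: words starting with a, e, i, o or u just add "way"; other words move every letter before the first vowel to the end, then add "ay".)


Word: "pole"
Starts with consonant(s) → move to end, add 'ay'
Consonant cluster: "p"
Pig Latin = "olepay"


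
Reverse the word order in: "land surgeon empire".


Original: "land surgeon empire"
Words (1..n): land | surgeon | empire
Reversed (n..1): empire | surgeon | land
Result = "empire surgeon land"


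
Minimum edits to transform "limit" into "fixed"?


Word 1: "limit" (length 5)
Word 2: "fixed" (length 5)
One optimal edit sequence (insert/delete/substitute each cost 1):
  1. substitute 'l' -> 'f'  (+1)
  2. keep 'i'
  3. substitute 'm' -> 'x'  (+1)
  4. substitute 'i' -> 'e'  (+1)
  5. substitute 't' -> 'd'  (+1)
Total edit operations: 4
Edit distance = 4


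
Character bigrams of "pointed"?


Word: "pointed" (length 7)
Number of bigrams = 7 - 2 + 1 = 6
  Position 0: "po"
  Position 1: "oi"
  Position 2: "in"
  Position 3: "nt"
  Position 4: "te"
  Position 5: "ed"
Bigrams = "po", "oi", "in", "nt", "te", "ed"


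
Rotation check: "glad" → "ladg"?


Word: "glad", Candidate: "ladg"
Method: check if candidate is substring of word+word
"gladglad" contains "ladg"? Yes
Is rotation = Yes


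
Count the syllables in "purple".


Word: "purple"
Syllable breakdown: pur · ple
Counting: 2 parts
= 2 syllables


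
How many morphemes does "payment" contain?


Word: "payment"
Morphemes: pay | -ment
Each morpheme carries meaning
= 2 morphemes


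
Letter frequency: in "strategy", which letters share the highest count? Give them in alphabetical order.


Word: "strategy"
Letter counts:
  'a': 1
  'e': 1
  'g': 1
  'r': 1
  's': 1
  't': 2
  'y': 1
Maximum count = 2
Most frequent = 't' (2 times each)


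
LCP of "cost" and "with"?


Word 1: "cost"
Word 2: "with"
Comparing from start:
  Pos 0: 'c' != 'w' (stop)
LCP = "" (length 0)


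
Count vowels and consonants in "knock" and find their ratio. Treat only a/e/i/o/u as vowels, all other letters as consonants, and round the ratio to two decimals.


Word: "knock"
Vowels (a,e,i,o,u): 1
Consonants: 4
Ratio = 1/4
= 0.25


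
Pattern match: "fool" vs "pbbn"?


Pattern of "fool": [0, 1, 1, 2]
Pattern of "pbbn": [0, 1, 1, 2]
Patterns match
Same pattern = Yes


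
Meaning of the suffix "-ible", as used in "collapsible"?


Suffix: -ible
As in: collapsible -> collapse + -ible, with a spelling change
Meaning = capable of


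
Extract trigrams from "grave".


Word: "grave" (length 5)
Number of trigrams = 5 - 3 + 1 = 3
  Position 0: "gra"
  Position 1: "rav"
  Position 2: "ave"
Trigrams = "gra", "rav", "ave"


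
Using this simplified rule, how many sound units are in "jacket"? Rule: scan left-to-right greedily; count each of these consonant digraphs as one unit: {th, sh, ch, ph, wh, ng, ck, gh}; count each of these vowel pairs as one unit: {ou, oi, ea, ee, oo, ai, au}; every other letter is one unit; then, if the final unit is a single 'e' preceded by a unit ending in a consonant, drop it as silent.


Word: "jacket" (6 letters)
Left-to-right scan:
  [1] 'j' (letter)
  [2] 'a' (letter)
  [3] 'ck' (digraph)
  [4] 'e' (letter)
  [5] 't' (letter)
Units from scan: 5
Sound units = 5 units


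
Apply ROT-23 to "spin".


Word: "spin"
Shift: 23
Each letter → (letter + shift) mod 26:
  's' (18) + 23 = 15 → 'p'
  'p' (15) + 23 = 12 → 'm'
  'i' (8) + 23 = 5 → 'f'
  'n' (13) + 23 = 10 → 'k'
Result = "pmfk"


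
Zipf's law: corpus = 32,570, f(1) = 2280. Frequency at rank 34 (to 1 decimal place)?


Zipf's law: f(r) = f(1) / r
f(1) = 2280
f(34) = 2280 / 34
= 67.1 occurrences


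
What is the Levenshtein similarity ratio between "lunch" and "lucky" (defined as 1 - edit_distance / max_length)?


Word 1: "lunch" (length 5)
Word 2: "lucky" (length 5)
One optimal edit sequence:
  1. keep 'l'
  2. keep 'u'
  3. substitute 'n' -> 'c'  (+1)
  4. substitute 'c' -> 'k'  (+1)
  5. substitute 'h' -> 'y'  (+1)
Edit distance = 3
Max length = max(5, 5) = 5
Similarity = 1 - 3/5
= 0.4000


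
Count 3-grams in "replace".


Word: "replace" (length 7)
Number of 3-grams = length - 3 + 1 = 7 - 3 + 1
= 5


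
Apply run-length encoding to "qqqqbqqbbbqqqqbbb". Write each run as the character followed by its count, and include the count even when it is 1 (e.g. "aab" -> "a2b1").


String: "qqqqbqqbbbqqqqbbb"
Scanning for consecutive runs:
  'q' x 4
  'b' x 1
  'q' x 2
  'b' x 3
  'q' x 4
  'b' x 3
RLE = "q4b1q2b3q4b3"


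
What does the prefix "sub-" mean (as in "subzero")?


Prefix: sub-
As in: subzero -> sub- + zero
Meaning = under / below


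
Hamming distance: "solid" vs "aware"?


Comparing character by character (same length = 5):
  Pos 0: 's' vs 'a' !=
  Pos 1: 'o' vs 'w' !=
  Pos 2: 'l' vs 'a' !=
  Pos 3: 'i' vs 'r' !=
  Pos 4: 'd' vs 'e' !=
Hamming distance = 5


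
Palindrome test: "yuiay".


Word: "yuiay"
Reversed: "yaiuy"
Forward == Backward? yuiay != yaiuy
Palindrome = No


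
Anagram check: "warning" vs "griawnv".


Word 1: "warning" → sorted: aginnrw
Word 2: "griawnv" → sorted: aginrvw
Same letters? aginnrw != aginrvw
Anagram = No


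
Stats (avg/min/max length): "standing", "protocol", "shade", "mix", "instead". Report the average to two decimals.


Lengths: "standing"=8, "protocol"=8, "shade"=5, "mix"=3, "instead"=7
Sum = 31, Count = 5
Average = 31/5 = 6.20
= avg=6.20, min=3, max=8


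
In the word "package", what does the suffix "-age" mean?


Suffix: -age
Example: package = pack + -age
Meaning = result / collection


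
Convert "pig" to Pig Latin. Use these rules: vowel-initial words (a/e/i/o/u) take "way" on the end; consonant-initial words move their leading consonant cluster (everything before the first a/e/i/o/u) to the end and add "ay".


Word: "pig"
Starts with consonant(s) → move to end, add 'ay'
Consonant cluster: "p"
Pig Latin = "igpay"


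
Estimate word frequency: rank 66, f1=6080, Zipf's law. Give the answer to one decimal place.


Zipf's law: f(r) = f(1) / r
f(1) = 6080
f(66) = 6080 / 66
= 92.1 occurrences


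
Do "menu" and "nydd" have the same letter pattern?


Pattern of "menu": [0, 1, 2, 3]
Pattern of "nydd": [0, 1, 2, 2]
Patterns do not match
Same pattern = No


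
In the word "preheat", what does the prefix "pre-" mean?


Prefix: pre-
Example: preheat (pre- + heat)
Meaning = before


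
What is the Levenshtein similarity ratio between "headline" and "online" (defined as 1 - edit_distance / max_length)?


Word 1: "headline" (length 8)
Word 2: "online" (length 6)
One optimal edit sequence:
  1. delete 'h'  (+1)
  2. delete 'e'  (+1)
  3. substitute 'a' -> 'o'  (+1)
  4. substitute 'd' -> 'n'  (+1)
  5. keep 'l'
  6. keep 'i'
  7. keep 'n'
  8. keep 'e'
Edit distance = 4
Max length = max(8, 6) = 8
Similarity = 1 - 4/8
= 0.5000


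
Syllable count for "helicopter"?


Word: "helicopter"
Syllable breakdown: hel / i / cop / ter
Counting: 4 parts
= 4 syllables


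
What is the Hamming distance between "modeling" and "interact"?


Comparing character by character (same length = 8):
  Pos 0: 'm' vs 'i' !=
  Pos 1: 'o' vs 'n' !=
  Pos 2: 'd' vs 't' !=
  Pos 3: 'e' vs 'e' =
  Pos 4: 'l' vs 'r' !=
  Pos 5: 'i' vs 'a' !=
  Pos 6: 'n' vs 'c' !=
  Pos 7: 'g' vs 't' !=
Hamming distance = 7


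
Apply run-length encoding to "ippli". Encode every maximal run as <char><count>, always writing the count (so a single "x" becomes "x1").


String: "ippli"
Scanning for consecutive runs:
  'i' x 1
  'p' x 2
  'l' x 1
  'i' x 1
RLE = "i1p2l1i1"


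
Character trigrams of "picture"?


Word: "picture" (length 7)
Number of trigrams = 7 - 3 + 1 = 5
  Position 0: "pic"
  Position 1: "ict"
  Position 2: "ctu"
  Position 3: "tur"
  Position 4: "ure"
Trigrams = "pic", "ict", "ctu", "tur", "ure"


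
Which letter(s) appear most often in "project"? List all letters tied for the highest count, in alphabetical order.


Word: "project"
Letter counts:
  'c': 1
  'e': 1
  'j': 1
  'o': 1
  'p': 1
  'r': 1
  't': 1
Maximum count = 1
Most frequent = 'c', 'e', 'j', 'o', 'p', 'r', 't' (1 time each)


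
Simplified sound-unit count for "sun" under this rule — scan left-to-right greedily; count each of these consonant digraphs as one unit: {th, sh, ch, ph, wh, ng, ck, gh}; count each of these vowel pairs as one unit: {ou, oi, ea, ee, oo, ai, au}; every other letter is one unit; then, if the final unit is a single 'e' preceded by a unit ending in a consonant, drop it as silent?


Word: "sun" (3 letters)
Left-to-right scan:
  [1] 's' (letter)
  [2] 'u' (letter)
  [3] 'n' (letter)
Units from scan: 3
Sound units = 3 units


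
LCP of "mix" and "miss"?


Word 1: "mix"
Word 2: "miss"
Comparing from start:
  Pos 0: 'm' == 'm'
  Pos 1: 'i' == 'i'
  Pos 2: 'x' != 's' (stop)
LCP = "mi" (length 2)


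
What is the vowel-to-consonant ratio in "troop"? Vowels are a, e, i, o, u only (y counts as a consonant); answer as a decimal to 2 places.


Word: "troop"
Vowels (a,e,i,o,u): 2
Consonants: 3
Ratio = 2/3
= 0.67


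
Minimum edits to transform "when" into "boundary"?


Word 1: "when" (length 4)
Word 2: "boundary" (length 8)
One optimal edit sequence (insert/delete/substitute each cost 1):
  1. substitute 'w' -> 'b'  (+1)
  2. substitute 'h' -> 'o'  (+1)
  3. substitute 'e' -> 'u'  (+1)
  4. keep 'n'
  5. insert 'd'  (+1)
  6. insert 'a'  (+1)
  7. insert 'r'  (+1)
  8. insert 'y'  (+1)
Total edit operations: 7
Edit distance = 7


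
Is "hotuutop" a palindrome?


Word: "hotuutop"
Reversed: "potuutoh"
Forward == Backward? hotuutop != potuutoh
Palindrome = No


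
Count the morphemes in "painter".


Word: "painter"
Morphemes: paint / -er
Each morpheme carries meaning
= 2 morphemes


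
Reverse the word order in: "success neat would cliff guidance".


Original: "success neat would cliff guidance"
Words (1..n): success | neat | would | cliff | guidance
Reversed (n..1): guidance | cliff | would | neat | success
Result = "guidance cliff would neat success"


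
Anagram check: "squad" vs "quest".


Word 1: "squad" → sorted: adqsu
Word 2: "quest" → sorted: eqstu
Same letters? adqsu != eqstu
Anagram = No


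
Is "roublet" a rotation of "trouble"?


Word: "trouble", Candidate: "roublet"
Method: check if candidate is substring of word+word
"troubletrouble" contains "roublet"? Yes
Is rotation = Yes


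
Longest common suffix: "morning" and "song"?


Word 1: "morning"
Word 2: "song"
Comparing from end:
  Pos -1: 'g' == 'g'
  Pos -2: 'n' == 'n'
  Pos -3: 'i' != 'o' (stop)
LCS = "ng" (length 2)


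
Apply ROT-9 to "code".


Word: "code"
Shift: 9
Each letter → (letter + shift) mod 26:
  'c' (2) + 9 = 11 → 'l'
  'o' (14) + 9 = 23 → 'x'
  'd' (3) + 9 = 12 → 'm'
  'e' (4) + 9 = 13 → 'n'
Result = "lxmn"


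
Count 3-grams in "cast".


Word: "cast" (length 4)
Number of 3-grams = length - 3 + 1 = 4 - 3 + 1
= 2


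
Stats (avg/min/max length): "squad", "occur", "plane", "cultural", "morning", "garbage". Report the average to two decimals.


Lengths: "squad"=5, "occur"=5, "plane"=5, "cultural"=8, "morning"=7, "garbage"=7
Sum = 37, Count = 6
Average = 37/6 = 6.17
= avg=6.17, min=5, max=8


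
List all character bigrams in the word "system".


Word: "system" (length 6)
Number of bigrams = 6 - 2 + 1 = 5
  Position 0: "sy"
  Position 1: "ys"
  Position 2: "st"
  Position 3: "te"
  Position 4: "em"
Bigrams = "sy", "ys", "st", "te", "em"


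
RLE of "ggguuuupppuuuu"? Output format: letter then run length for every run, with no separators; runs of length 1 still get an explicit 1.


String: "ggguuuupppuuuu"
Scanning for consecutive runs:
  'g' x 3
  'u' x 4
  'p' x 3
  'u' x 4
RLE = "g3u4p3u4"


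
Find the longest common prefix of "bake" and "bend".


Word 1: "bake"
Word 2: "bend"
Comparing from start:
  Pos 0: 'b' == 'b'
  Pos 1: 'a' != 'e' (stop)
LCP = "b" (length 1)


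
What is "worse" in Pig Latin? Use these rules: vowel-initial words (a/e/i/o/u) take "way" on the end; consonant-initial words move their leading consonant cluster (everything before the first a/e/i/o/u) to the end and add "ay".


Word: "worse"
Starts with consonant(s) → move to end, add 'ay'
Consonant cluster: "w"
Pig Latin = "orseway"


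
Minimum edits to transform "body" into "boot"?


Word 1: "body" (length 4)
Word 2: "boot" (length 4)
One optimal edit sequence (insert/delete/substitute each cost 1):
  1. keep 'b'
  2. keep 'o'
  3. substitute 'd' -> 'o'  (+1)
  4. substitute 'y' -> 't'  (+1)
Total edit operations: 2
Edit distance = 2


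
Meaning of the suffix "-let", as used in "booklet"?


Suffix: -let
Example: booklet = book + -let
Meaning = small


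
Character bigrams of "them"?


Word: "them" (length 4)
Number of bigrams = 4 - 2 + 1 = 3
  Position 0: "th"
  Position 1: "he"
  Position 2: "em"
Bigrams = "th", "he", "em"


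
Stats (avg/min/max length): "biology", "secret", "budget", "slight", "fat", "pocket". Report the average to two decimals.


Lengths: "biology"=7, "secret"=6, "budget"=6, "slight"=6, "fat"=3, "pocket"=6
Sum = 34, Count = 6
Average = 34/6 = 5.67
= avg=5.67, min=3, max=7


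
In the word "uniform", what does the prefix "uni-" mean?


Prefix: uni-
As in: uniform -> uni- + form
Meaning = one
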